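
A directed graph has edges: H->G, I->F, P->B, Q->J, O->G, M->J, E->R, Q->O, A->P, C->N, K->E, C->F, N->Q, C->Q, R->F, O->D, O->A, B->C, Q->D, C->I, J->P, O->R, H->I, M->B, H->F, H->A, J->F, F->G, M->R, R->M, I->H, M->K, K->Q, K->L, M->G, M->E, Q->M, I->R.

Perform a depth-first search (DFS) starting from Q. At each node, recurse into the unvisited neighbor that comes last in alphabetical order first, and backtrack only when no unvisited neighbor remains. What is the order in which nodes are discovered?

Q -> O -> R -> M -> K -> L -> E -> J -> P -> B -> C -> N -> I -> H -> G -> F -> A -> D

Visit Q
Q → O
O → R
R → M
M → K
K → L
K → E
M → J
J → P
P → B
B → C
C → N
C → I
I → H
H → G
H → F
H → A
O → D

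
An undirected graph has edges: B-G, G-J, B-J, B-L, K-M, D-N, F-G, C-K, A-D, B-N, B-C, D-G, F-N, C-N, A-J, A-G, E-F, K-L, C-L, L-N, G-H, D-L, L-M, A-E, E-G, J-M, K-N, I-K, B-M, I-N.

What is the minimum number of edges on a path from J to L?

2

Level 0: J
Level 1: A, B, G, M
Level 2: C, D, E, F, H, K, L, N
Level 3: I
L first appears at level 2.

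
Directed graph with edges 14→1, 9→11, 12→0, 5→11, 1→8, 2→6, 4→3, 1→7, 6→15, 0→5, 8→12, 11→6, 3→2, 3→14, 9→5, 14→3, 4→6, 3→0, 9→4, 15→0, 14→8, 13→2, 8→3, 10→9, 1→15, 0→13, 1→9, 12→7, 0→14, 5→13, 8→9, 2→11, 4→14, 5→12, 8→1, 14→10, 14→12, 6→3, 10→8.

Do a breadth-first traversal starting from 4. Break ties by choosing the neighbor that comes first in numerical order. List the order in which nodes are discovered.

Visit 4; enqueue 3, 6, 14 → queue [3, 6, 14]
Visit 3; enqueue 0, 2 → queue [6, 14, 0, 2]
Visit 6; enqueue 15 → queue [14, 0, 2, 15]
Visit 14; enqueue 1, 8, 10, 12 → queue [0, 2, 15, 1, 8, 10, 12]
Visit 0; enqueue 5, 13 → queue [2, 15, 1, 8, 10, 12, 5, 13]
Visit 2; enqueue 11 → queue [15, 1, 8, 10, 12, 5, 13, 11]
Visit 15 → queue [1, 8, 10, 12, 5, 13, 11]
Visit 1; enqueue 7, 9 → queue [8, 10, 12, 5, 13, 11, 7, 9]
Visit 8 → queue [10, 12, 5, 13, 11, 7, 9]
Visit 10 → queue [12, 5, 13, 11, 7, 9]
Visit 12 → queue [5, 13, 11, 7, 9]
Visit 5 → queue [13, 11, 7, 9]
Visit 13 → queue [11, 7, 9]
Visit 11 → queue [7, 9]
Visit 7 → queue [9]
Visit 9 → queue []

4, 3, 6, 14, 0, 2, 15, 1, 8, 10, 12, 5, 13, 11, 7, 9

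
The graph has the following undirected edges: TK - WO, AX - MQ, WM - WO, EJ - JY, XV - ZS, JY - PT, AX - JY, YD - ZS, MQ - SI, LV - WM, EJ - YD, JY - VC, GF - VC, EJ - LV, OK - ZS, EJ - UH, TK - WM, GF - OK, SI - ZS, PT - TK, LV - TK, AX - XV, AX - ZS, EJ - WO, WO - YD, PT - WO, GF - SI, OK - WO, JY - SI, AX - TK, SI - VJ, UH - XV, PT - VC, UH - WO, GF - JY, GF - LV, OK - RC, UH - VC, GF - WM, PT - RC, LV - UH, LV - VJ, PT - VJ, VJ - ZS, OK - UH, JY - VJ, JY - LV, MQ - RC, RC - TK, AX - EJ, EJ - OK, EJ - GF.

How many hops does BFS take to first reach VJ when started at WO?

Level 0: WO
Level 1: EJ, OK, PT, TK, UH, WM, YD
Level 2: AX, GF, JY, LV, RC, VC, VJ, XV, ZS
Level 3: MQ, SI
VJ first appears at level 2.

2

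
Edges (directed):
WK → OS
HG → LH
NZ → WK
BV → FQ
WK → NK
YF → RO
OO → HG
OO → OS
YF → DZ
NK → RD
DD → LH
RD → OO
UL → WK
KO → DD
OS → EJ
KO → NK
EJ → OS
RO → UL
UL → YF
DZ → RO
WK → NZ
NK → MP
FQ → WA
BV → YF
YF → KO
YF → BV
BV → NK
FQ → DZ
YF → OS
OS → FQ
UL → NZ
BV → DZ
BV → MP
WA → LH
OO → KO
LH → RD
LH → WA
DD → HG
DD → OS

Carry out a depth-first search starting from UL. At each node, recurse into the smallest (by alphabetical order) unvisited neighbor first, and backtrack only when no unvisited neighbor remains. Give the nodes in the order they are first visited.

UL, NZ, WK, NK, MP, RD, OO, HG, LH, WA, KO, DD, OS, EJ, FQ, DZ, RO, YF, BV

Visit UL
UL → NZ
NZ → WK
WK → NK
NK → MP
NK → RD
RD → OO
OO → HG
HG → LH
LH → WA
OO → KO
KO → DD
DD → OS
OS → EJ
OS → FQ
FQ → DZ
DZ → RO
UL → YF
YF → BV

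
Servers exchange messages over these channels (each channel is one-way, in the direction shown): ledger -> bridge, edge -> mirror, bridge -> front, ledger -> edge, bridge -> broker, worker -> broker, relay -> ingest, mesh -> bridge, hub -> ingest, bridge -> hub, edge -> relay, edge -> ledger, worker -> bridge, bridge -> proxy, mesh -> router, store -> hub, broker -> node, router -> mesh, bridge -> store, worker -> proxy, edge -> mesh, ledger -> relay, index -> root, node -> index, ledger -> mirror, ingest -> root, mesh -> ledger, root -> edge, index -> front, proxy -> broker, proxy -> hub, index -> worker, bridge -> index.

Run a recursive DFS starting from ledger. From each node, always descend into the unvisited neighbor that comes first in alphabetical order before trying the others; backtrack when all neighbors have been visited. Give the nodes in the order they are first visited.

ledger → bridge → broker → node → index → front → root → edge → mesh → router → mirror → relay → ingest → worker → proxy → hub → store

Visit ledger
ledger → bridge
bridge → broker
broker → node
node → index
index → front
index → root
root → edge
edge → mesh
mesh → router
edge → mirror
edge → relay
relay → ingest
index → worker
worker → proxy
proxy → hub
bridge → store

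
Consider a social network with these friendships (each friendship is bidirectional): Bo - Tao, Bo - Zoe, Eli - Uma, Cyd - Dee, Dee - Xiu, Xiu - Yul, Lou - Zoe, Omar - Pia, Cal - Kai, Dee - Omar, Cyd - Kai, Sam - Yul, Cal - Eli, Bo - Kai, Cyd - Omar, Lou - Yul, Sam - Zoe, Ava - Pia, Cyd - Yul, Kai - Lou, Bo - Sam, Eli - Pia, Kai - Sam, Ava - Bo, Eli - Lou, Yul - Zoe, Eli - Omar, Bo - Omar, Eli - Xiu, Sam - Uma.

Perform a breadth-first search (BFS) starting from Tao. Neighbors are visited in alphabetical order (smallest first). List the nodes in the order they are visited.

Visit Tao; enqueue Bo → queue [Bo]
Visit Bo; enqueue Ava, Kai, Omar, Sam, Zoe → queue [Ava, Kai, Omar, Sam, Zoe]
Visit Ava; enqueue Pia → queue [Kai, Omar, Sam, Zoe, Pia]
Visit Kai; enqueue Cal, Cyd, Lou → queue [Omar, Sam, Zoe, Pia, Cal, Cyd, Lou]
Visit Omar; enqueue Dee, Eli → queue [Sam, Zoe, Pia, Cal, Cyd, Lou, Dee, Eli]
Visit Sam; enqueue Uma, Yul → queue [Zoe, Pia, Cal, Cyd, Lou, Dee, Eli, Uma, Yul]
Visit Zoe → queue [Pia, Cal, Cyd, Lou, Dee, Eli, Uma, Yul]
Visit Pia → queue [Cal, Cyd, Lou, Dee, Eli, Uma, Yul]
Visit Cal → queue [Cyd, Lou, Dee, Eli, Uma, Yul]
Visit Cyd → queue [Lou, Dee, Eli, Uma, Yul]
Visit Lou → queue [Dee, Eli, Uma, Yul]
Visit Dee; enqueue Xiu → queue [Eli, Uma, Yul, Xiu]
Visit Eli → queue [Uma, Yul, Xiu]
Visit Uma → queue [Yul, Xiu]
Visit Yul → queue [Xiu]
Visit Xiu → queue []

Tao -> Bo -> Ava -> Kai -> Omar -> Sam -> Zoe -> Pia -> Cal -> Cyd -> Lou -> Dee -> Eli -> Uma -> Yul -> Xiu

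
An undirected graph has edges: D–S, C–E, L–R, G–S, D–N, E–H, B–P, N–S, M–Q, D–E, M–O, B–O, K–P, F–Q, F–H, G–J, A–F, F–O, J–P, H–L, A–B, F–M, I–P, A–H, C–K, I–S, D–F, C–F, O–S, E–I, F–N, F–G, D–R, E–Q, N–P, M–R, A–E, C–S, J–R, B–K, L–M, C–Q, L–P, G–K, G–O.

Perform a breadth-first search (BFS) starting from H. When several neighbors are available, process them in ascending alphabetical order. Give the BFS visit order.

H, A, E, F, L, B, C, D, I, Q, G, M, N, O, P, R, K, S, J

Visit H; enqueue A, E, F, L → queue [A, E, F, L]
Visit A; enqueue B → queue [E, F, L, B]
Visit E; enqueue C, D, I, Q → queue [F, L, B, C, D, I, Q]
Visit F; enqueue G, M, N, O → queue [L, B, C, D, I, Q, G, M, N, O]
Visit L; enqueue P, R → queue [B, C, D, I, Q, G, M, N, O, P, R]
Visit B; enqueue K → queue [C, D, I, Q, G, M, N, O, P, R, K]
Visit C; enqueue S → queue [D, I, Q, G, M, N, O, P, R, K, S]
Visit D → queue [I, Q, G, M, N, O, P, R, K, S]
Visit I → queue [Q, G, M, N, O, P, R, K, S]
Visit Q → queue [G, M, N, O, P, R, K, S]
Visit G; enqueue J → queue [M, N, O, P, R, K, S, J]
Visit M → queue [N, O, P, R, K, S, J]
Visit N → queue [O, P, R, K, S, J]
Visit O → queue [P, R, K, S, J]
Visit P → queue [R, K, S, J]
Visit R → queue [K, S, J]
Visit K → queue [S, J]
Visit S → queue [J]
Visit J → queue []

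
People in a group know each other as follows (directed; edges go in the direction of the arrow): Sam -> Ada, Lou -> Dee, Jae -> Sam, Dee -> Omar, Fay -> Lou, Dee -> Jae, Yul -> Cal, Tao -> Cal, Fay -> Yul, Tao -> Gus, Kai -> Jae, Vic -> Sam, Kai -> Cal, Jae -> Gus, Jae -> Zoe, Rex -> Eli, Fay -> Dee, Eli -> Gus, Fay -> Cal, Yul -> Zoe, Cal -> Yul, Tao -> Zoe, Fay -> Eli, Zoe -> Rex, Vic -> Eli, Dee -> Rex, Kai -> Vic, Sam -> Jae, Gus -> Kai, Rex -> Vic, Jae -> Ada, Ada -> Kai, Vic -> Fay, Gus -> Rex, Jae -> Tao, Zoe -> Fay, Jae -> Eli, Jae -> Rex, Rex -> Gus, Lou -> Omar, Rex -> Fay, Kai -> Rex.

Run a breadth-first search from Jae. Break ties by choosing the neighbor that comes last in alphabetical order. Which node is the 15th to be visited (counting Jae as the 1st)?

Dee

Visit Jae; enqueue Zoe, Tao, Sam, Rex, Gus, Eli, Ada → queue [Zoe, Tao, Sam, Rex, Gus, Eli, Ada]
Visit Zoe; enqueue Fay → queue [Tao, Sam, Rex, Gus, Eli, Ada, Fay]
Visit Tao; enqueue Cal → queue [Sam, Rex, Gus, Eli, Ada, Fay, Cal]
Visit Sam → queue [Rex, Gus, Eli, Ada, Fay, Cal]
Visit Rex; enqueue Vic → queue [Gus, Eli, Ada, Fay, Cal, Vic]
Visit Gus; enqueue Kai → queue [Eli, Ada, Fay, Cal, Vic, Kai]
Visit Eli → queue [Ada, Fay, Cal, Vic, Kai]
Visit Ada → queue [Fay, Cal, Vic, Kai]
Visit Fay; enqueue Yul, Lou, Dee → queue [Cal, Vic, Kai, Yul, Lou, Dee]
Visit Cal → queue [Vic, Kai, Yul, Lou, Dee]
Visit Vic → queue [Kai, Yul, Lou, Dee]
Visit Kai → queue [Yul, Lou, Dee]
Visit Yul → queue [Lou, Dee]
Visit Lou; enqueue Omar → queue [Dee, Omar]
Visit Dee → queue [Omar]
Visit Omar → queue []

Visit order: Jae, Zoe, Tao, Sam, Rex, Gus, Eli, Ada, Fay, Cal, Vic, Kai, Yul, Lou, Dee, Omar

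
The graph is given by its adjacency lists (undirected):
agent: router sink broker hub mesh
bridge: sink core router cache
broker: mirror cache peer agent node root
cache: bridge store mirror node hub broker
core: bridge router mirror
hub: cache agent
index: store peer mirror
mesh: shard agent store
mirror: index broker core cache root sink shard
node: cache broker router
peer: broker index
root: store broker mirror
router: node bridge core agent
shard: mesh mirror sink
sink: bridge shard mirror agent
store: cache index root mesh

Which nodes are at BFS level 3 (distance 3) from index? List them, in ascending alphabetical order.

agent, bridge, hub, node, router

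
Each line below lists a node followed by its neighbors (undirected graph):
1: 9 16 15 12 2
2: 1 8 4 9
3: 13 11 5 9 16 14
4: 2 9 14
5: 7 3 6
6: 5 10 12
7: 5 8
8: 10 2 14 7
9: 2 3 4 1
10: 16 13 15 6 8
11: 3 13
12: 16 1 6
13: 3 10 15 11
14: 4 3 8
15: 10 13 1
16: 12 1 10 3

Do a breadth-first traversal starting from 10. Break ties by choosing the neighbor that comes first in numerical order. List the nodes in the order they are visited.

Visit 10; enqueue 6, 8, 13, 15, 16 → queue [6, 8, 13, 15, 16]
Visit 6; enqueue 5, 12 → queue [8, 13, 15, 16, 5, 12]
Visit 8; enqueue 2, 7, 14 → queue [13, 15, 16, 5, 12, 2, 7, 14]
Visit 13; enqueue 3, 11 → queue [15, 16, 5, 12, 2, 7, 14, 3, 11]
Visit 15; enqueue 1 → queue [16, 5, 12, 2, 7, 14, 3, 11, 1]
Visit 16 → queue [5, 12, 2, 7, 14, 3, 11, 1]
Visit 5 → queue [12, 2, 7, 14, 3, 11, 1]
Visit 12 → queue [2, 7, 14, 3, 11, 1]
Visit 2; enqueue 4, 9 → queue [7, 14, 3, 11, 1, 4, 9]
Visit 7 → queue [14, 3, 11, 1, 4, 9]
Visit 14 → queue [3, 11, 1, 4, 9]
Visit 3 → queue [11, 1, 4, 9]
Visit 11 → queue [1, 4, 9]
Visit 1 → queue [4, 9]
Visit 4 → queue [9]
Visit 9 → queue []

10 6 8 13 15 16 5 12 2 7 14 3 11 1 4 9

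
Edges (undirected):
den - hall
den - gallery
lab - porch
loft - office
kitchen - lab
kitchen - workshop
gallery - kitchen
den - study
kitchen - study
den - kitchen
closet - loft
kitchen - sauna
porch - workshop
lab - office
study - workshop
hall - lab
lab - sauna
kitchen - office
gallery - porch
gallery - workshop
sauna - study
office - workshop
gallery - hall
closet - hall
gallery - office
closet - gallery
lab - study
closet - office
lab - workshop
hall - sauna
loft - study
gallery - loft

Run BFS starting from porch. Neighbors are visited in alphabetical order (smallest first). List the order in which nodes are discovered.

porch, gallery, lab, workshop, closet, den, hall, kitchen, loft, office, sauna, study

Visit porch; enqueue gallery, lab, workshop → queue [gallery, lab, workshop]
Visit gallery; enqueue closet, den, hall, kitchen, loft, office → queue [lab, workshop, closet, den, hall, kitchen, loft, office]
Visit lab; enqueue sauna, study → queue [workshop, closet, den, hall, kitchen, loft, office, sauna, study]
Visit workshop → queue [closet, den, hall, kitchen, loft, office, sauna, study]
Visit closet → queue [den, hall, kitchen, loft, office, sauna, study]
Visit den → queue [hall, kitchen, loft, office, sauna, study]
Visit hall → queue [kitchen, loft, office, sauna, study]
Visit kitchen → queue [loft, office, sauna, study]
Visit loft → queue [office, sauna, study]
Visit office → queue [sauna, study]
Visit sauna → queue [study]
Visit study → queue []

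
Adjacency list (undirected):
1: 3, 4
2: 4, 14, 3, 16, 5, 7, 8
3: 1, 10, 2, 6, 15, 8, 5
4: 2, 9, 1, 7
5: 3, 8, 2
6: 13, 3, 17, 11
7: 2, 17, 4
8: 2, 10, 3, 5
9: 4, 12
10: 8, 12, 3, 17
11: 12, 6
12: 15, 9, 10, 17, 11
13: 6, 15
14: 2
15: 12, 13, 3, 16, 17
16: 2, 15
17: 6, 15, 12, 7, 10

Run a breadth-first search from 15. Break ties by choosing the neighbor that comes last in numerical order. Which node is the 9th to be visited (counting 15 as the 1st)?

Visit 15; enqueue 17, 16, 13, 12, 3 → queue [17, 16, 13, 12, 3]
Visit 17; enqueue 10, 7, 6 → queue [16, 13, 12, 3, 10, 7, 6]
Visit 16; enqueue 2 → queue [13, 12, 3, 10, 7, 6, 2]
Visit 13 → queue [12, 3, 10, 7, 6, 2]
Visit 12; enqueue 11, 9 → queue [3, 10, 7, 6, 2, 11, 9]
Visit 3; enqueue 8, 5, 1 → queue [10, 7, 6, 2, 11, 9, 8, 5, 1]
Visit 10 → queue [7, 6, 2, 11, 9, 8, 5, 1]
Visit 7; enqueue 4 → queue [6, 2, 11, 9, 8, 5, 1, 4]
Visit 6 → queue [2, 11, 9, 8, 5, 1, 4]
Visit 2; enqueue 14 → queue [11, 9, 8, 5, 1, 4, 14]
Visit 11 → queue [9, 8, 5, 1, 4, 14]
Visit 9 → queue [8, 5, 1, 4, 14]
Visit 8 → queue [5, 1, 4, 14]
Visit 5 → queue [1, 4, 14]
Visit 1 → queue [4, 14]
Visit 4 → queue [14]
Visit 14 → queue []

Visit order: 15, 17, 16, 13, 12, 3, 10, 7, 6, 2, 11, 9, 8, 5, 1, 4, 14

6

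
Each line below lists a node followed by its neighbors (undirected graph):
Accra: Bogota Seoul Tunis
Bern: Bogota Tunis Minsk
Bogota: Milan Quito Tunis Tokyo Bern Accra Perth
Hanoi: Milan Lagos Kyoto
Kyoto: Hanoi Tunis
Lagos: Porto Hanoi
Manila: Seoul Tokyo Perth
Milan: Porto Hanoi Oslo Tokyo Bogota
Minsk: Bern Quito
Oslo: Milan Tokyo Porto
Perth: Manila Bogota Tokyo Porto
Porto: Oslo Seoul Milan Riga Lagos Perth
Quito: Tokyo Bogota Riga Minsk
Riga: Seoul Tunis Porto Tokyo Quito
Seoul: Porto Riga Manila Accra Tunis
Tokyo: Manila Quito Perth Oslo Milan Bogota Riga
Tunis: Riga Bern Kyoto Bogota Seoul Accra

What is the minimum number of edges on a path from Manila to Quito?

2

Level 0: Manila
Level 1: Perth, Seoul, Tokyo
Level 2: Accra, Bogota, Milan, Oslo, Porto, Quito, Riga, Tunis
Level 3: Bern, Hanoi, Kyoto, Lagos, Minsk
Quito first appears at level 2.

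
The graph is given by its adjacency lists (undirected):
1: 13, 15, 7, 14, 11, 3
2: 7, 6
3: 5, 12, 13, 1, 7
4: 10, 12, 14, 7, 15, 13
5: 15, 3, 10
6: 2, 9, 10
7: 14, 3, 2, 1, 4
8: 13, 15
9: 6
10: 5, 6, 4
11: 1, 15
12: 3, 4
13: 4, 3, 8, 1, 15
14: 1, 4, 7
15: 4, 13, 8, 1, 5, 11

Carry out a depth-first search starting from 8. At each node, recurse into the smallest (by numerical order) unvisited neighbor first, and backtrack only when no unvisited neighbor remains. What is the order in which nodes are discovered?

Visit 8
8 → 13
13 → 1
1 → 3
3 → 5
5 → 10
10 → 4
4 → 7
7 → 2
2 → 6
6 → 9
7 → 14
4 → 12
4 → 15
15 → 11

8 -> 13 -> 1 -> 3 -> 5 -> 10 -> 4 -> 7 -> 2 -> 6 -> 9 -> 14 -> 12 -> 15 -> 11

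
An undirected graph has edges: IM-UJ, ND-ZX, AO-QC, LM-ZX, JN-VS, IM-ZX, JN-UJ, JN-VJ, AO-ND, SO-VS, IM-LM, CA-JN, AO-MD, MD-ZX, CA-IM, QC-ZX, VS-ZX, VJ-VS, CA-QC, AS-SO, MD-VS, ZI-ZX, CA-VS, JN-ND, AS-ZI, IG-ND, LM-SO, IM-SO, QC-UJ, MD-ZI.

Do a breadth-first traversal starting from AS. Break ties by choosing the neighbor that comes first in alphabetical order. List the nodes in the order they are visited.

Visit AS; enqueue SO, ZI → queue [SO, ZI]
Visit SO; enqueue IM, LM, VS → queue [ZI, IM, LM, VS]
Visit ZI; enqueue MD, ZX → queue [IM, LM, VS, MD, ZX]
Visit IM; enqueue CA, UJ → queue [LM, VS, MD, ZX, CA, UJ]
Visit LM → queue [VS, MD, ZX, CA, UJ]
Visit VS; enqueue JN, VJ → queue [MD, ZX, CA, UJ, JN, VJ]
Visit MD; enqueue AO → queue [ZX, CA, UJ, JN, VJ, AO]
Visit ZX; enqueue ND, QC → queue [CA, UJ, JN, VJ, AO, ND, QC]
Visit CA → queue [UJ, JN, VJ, AO, ND, QC]
Visit UJ → queue [JN, VJ, AO, ND, QC]
Visit JN → queue [VJ, AO, ND, QC]
Visit VJ → queue [AO, ND, QC]
Visit AO → queue [ND, QC]
Visit ND; enqueue IG → queue [QC, IG]
Visit QC → queue [IG]
Visit IG → queue []

AS, SO, ZI, IM, LM, VS, MD, ZX, CA, UJ, JN, VJ, AO, ND, QC, IG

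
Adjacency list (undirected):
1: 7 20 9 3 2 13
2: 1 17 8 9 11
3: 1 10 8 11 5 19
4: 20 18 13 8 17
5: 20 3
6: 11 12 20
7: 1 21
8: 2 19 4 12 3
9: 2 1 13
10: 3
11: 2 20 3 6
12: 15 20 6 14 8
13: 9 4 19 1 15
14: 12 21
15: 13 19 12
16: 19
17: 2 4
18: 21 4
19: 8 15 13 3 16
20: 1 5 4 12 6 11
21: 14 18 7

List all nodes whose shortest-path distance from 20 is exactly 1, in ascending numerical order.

Level 0: 20
Level 1: 1, 4, 5, 6, 11, 12
Level 2: 2, 3, 7, 8, 9, 13, 14, 15, 17, 18
Level 3: 10, 19, 21
Level 4: 16

1, 4, 5, 6, 11, 12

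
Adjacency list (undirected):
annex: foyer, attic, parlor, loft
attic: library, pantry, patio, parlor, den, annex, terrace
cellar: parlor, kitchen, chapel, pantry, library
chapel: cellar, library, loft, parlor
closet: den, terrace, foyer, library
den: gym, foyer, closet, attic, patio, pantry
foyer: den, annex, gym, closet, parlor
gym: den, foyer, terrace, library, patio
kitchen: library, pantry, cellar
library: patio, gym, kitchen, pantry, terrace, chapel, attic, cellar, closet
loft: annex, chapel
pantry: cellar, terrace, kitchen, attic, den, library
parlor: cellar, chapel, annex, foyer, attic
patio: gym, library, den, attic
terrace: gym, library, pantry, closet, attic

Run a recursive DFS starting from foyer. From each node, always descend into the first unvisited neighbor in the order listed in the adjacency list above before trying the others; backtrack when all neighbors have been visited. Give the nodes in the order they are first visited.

Visit foyer
foyer → den
den → gym
gym → terrace
terrace → library
library → patio
patio → attic
attic → pantry
pantry → cellar
cellar → parlor
parlor → chapel
chapel → loft
loft → annex
cellar → kitchen
library → closet

foyer, den, gym, terrace, library, patio, attic, pantry, cellar, parlor, chapel, loft, annex, kitchen, closet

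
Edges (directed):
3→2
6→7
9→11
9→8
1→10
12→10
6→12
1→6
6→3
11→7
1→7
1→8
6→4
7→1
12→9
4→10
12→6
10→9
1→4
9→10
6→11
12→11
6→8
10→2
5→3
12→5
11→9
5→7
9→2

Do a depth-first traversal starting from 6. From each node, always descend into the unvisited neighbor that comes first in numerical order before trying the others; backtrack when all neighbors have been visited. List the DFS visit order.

6, 3, 2, 4, 10, 9, 8, 11, 7, 1, 12, 5

Visit 6
6 → 3
3 → 2
6 → 4
4 → 10
10 → 9
9 → 8
9 → 11
11 → 7
7 → 1
6 → 12
12 → 5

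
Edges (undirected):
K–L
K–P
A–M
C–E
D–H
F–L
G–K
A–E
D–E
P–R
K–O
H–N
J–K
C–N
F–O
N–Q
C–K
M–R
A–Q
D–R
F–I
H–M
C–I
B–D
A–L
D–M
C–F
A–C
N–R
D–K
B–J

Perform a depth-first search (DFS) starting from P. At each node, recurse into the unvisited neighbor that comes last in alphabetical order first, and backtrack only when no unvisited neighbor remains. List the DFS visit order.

P -> R -> N -> Q -> A -> M -> H -> D -> K -> O -> F -> L -> I -> C -> E -> J -> B -> G

Visit P
P → R
R → N
N → Q
Q → A
A → M
M → H
H → D
D → K
K → O
O → F
F → L
F → I
I → C
C → E
K → J
J → B
K → G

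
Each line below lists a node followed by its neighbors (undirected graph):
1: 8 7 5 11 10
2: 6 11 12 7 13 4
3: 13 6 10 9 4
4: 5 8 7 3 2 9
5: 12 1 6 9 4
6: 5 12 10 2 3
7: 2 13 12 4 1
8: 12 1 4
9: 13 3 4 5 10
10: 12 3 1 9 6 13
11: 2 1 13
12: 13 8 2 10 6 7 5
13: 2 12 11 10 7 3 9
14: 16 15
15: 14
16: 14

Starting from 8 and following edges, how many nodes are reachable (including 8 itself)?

BFS from 8 visits: 8, 12, 1, 4, 13, 2, 10, 6, 7, 5, 11, 3, 9
Reachable nodes: 13 of 16 total.

13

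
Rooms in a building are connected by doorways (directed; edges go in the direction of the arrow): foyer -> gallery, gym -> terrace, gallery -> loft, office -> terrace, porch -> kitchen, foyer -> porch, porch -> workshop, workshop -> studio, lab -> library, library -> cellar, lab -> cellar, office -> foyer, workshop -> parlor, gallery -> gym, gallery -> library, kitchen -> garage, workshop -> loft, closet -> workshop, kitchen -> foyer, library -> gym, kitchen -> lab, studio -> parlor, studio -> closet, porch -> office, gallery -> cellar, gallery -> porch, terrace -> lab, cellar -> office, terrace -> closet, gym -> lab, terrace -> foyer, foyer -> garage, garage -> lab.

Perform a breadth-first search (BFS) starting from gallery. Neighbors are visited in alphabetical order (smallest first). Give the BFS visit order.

gallery cellar gym library loft porch office lab terrace kitchen workshop foyer closet garage parlor studio

Visit gallery; enqueue cellar, gym, library, loft, porch → queue [cellar, gym, library, loft, porch]
Visit cellar; enqueue office → queue [gym, library, loft, porch, office]
Visit gym; enqueue lab, terrace → queue [library, loft, porch, office, lab, terrace]
Visit library → queue [loft, porch, office, lab, terrace]
Visit loft → queue [porch, office, lab, terrace]
Visit porch; enqueue kitchen, workshop → queue [office, lab, terrace, kitchen, workshop]
Visit office; enqueue foyer → queue [lab, terrace, kitchen, workshop, foyer]
Visit lab → queue [terrace, kitchen, workshop, foyer]
Visit terrace; enqueue closet → queue [kitchen, workshop, foyer, closet]
Visit kitchen; enqueue garage → queue [workshop, foyer, closet, garage]
Visit workshop; enqueue parlor, studio → queue [foyer, closet, garage, parlor, studio]
Visit foyer → queue [closet, garage, parlor, studio]
Visit closet → queue [garage, parlor, studio]
Visit garage → queue [parlor, studio]
Visit parlor → queue [studio]
Visit studio → queue []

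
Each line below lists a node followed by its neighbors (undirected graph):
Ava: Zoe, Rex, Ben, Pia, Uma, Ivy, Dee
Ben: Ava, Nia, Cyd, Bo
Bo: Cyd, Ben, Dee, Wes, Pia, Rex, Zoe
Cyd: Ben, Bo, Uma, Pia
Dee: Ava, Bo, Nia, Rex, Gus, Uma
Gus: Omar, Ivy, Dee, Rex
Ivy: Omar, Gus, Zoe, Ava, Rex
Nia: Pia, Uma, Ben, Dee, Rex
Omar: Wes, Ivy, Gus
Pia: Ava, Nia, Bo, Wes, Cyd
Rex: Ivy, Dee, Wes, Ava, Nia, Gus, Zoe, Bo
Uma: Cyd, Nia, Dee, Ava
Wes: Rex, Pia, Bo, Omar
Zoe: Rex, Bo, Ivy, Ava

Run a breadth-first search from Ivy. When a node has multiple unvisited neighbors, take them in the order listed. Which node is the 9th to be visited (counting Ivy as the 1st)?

Bo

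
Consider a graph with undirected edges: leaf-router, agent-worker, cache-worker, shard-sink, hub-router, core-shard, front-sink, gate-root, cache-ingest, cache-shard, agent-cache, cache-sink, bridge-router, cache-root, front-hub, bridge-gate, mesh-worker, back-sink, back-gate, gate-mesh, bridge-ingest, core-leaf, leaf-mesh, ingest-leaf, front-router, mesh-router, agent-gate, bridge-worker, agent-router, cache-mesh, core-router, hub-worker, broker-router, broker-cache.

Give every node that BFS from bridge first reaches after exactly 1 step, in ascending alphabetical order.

gate, ingest, router, worker

Level 0: bridge
Level 1: gate, ingest, router, worker
Level 2: agent, back, broker, cache, core, front, hub, leaf, mesh, root
Level 3: shard, sink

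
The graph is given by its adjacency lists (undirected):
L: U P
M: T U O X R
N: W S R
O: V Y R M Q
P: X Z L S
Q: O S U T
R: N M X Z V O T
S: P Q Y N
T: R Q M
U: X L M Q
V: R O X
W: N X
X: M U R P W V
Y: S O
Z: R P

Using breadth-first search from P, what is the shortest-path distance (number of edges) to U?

2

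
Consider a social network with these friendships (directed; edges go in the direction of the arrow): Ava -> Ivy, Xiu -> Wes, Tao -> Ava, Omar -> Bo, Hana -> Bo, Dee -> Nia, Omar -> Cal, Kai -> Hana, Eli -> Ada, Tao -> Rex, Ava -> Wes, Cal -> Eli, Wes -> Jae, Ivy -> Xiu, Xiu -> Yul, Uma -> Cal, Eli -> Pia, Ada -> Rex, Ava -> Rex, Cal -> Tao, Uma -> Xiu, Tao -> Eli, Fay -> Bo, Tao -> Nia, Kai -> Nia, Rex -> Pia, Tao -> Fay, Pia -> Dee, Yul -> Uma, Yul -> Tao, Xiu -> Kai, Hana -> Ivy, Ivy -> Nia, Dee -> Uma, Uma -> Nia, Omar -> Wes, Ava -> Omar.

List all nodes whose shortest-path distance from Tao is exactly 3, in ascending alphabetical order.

Level 0: Tao
Level 1: Ava, Eli, Fay, Nia, Rex
Level 2: Ada, Bo, Ivy, Omar, Pia, Wes
Level 3: Cal, Dee, Jae, Xiu
Level 4: Kai, Uma, Yul
Level 5: Hana

Cal, Dee, Jae, Xiu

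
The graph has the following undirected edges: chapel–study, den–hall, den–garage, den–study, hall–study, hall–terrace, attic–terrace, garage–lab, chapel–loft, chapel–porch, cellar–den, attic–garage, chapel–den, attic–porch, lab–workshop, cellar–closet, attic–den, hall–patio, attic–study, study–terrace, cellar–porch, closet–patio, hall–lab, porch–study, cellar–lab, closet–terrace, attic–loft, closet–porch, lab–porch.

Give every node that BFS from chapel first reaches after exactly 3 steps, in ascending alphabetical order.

patio, workshop

Level 0: chapel
Level 1: den, loft, porch, study
Level 2: attic, cellar, closet, garage, hall, lab, terrace
Level 3: patio, workshop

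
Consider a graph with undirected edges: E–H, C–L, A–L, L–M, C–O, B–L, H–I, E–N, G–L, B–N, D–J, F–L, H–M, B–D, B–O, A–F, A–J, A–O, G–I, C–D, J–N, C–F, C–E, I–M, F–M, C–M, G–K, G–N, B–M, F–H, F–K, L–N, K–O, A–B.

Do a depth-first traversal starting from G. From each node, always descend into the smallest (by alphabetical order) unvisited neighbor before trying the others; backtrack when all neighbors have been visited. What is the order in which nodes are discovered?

G, I, H, E, C, D, B, A, F, K, O, L, M, N, J

Visit G
G → I
I → H
H → E
E → C
C → D
D → B
B → A
A → F
F → K
K → O
F → L
L → M
L → N
N → J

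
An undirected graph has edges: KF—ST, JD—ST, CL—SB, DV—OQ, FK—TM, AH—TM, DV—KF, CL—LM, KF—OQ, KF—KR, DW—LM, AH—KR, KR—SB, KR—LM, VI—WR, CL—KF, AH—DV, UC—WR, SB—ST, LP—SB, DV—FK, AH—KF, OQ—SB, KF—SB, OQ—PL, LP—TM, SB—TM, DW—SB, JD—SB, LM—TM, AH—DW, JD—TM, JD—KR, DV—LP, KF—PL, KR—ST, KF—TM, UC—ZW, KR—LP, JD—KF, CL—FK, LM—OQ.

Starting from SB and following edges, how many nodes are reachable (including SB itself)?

15

BFS from SB visits: SB, CL, DW, JD, KF, KR, LP, OQ, ST, TM, FK, LM, AH, DV, PL
Reachable nodes: 15 of 19 total.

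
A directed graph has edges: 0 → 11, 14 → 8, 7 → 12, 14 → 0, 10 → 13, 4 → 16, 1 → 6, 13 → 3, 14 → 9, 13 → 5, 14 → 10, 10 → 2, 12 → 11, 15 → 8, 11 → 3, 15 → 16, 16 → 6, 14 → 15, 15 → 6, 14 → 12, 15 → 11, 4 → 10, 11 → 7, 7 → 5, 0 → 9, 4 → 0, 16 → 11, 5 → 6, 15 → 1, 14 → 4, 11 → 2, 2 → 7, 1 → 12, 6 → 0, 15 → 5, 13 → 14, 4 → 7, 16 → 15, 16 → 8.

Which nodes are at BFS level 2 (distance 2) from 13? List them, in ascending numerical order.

Level 0: 13
Level 1: 3, 5, 14
Level 2: 0, 4, 6, 8, 9, 10, 12, 15
Level 3: 1, 2, 7, 11, 16

0, 4, 6, 8, 9, 10, 12, 15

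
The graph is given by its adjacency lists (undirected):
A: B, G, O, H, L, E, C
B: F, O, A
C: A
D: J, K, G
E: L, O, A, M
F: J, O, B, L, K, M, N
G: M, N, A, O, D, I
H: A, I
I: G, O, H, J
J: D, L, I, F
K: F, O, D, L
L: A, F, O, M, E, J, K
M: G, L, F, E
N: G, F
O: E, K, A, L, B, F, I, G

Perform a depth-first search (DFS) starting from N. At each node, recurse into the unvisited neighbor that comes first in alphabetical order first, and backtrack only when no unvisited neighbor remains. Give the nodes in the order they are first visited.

N -> F -> B -> A -> C -> E -> L -> J -> D -> G -> I -> H -> O -> K -> M

Visit N
N → F
F → B
B → A
A → C
A → E
E → L
L → J
J → D
D → G
G → I
I → H
I → O
O → K
G → M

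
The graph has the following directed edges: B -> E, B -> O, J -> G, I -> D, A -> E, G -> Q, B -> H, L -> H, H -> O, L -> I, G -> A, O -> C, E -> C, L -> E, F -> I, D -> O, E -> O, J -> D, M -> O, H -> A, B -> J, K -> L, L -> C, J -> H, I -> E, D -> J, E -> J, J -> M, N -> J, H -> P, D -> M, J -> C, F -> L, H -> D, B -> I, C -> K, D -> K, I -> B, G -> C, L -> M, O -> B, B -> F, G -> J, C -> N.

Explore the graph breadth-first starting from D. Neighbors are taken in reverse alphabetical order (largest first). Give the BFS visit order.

Visit D; enqueue O, M, K, J → queue [O, M, K, J]
Visit O; enqueue C, B → queue [M, K, J, C, B]
Visit M → queue [K, J, C, B]
Visit K; enqueue L → queue [J, C, B, L]
Visit J; enqueue H, G → queue [C, B, L, H, G]
Visit C; enqueue N → queue [B, L, H, G, N]
Visit B; enqueue I, F, E → queue [L, H, G, N, I, F, E]
Visit L → queue [H, G, N, I, F, E]
Visit H; enqueue P, A → queue [G, N, I, F, E, P, A]
Visit G; enqueue Q → queue [N, I, F, E, P, A, Q]
Visit N → queue [I, F, E, P, A, Q]
Visit I → queue [F, E, P, A, Q]
Visit F → queue [E, P, A, Q]
Visit E → queue [P, A, Q]
Visit P → queue [A, Q]
Visit A → queue [Q]
Visit Q → queue []

D, O, M, K, J, C, B, L, H, G, N, I, F, E, P, A, Q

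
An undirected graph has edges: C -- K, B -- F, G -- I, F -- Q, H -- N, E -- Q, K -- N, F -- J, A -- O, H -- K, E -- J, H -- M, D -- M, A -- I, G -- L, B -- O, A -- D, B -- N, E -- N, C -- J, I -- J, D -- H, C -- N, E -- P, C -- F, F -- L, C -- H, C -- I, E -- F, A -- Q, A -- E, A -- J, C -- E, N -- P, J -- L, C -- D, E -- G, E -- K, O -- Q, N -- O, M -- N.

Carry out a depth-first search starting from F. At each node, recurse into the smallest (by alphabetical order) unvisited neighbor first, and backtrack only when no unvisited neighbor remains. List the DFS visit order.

F B N C D A E G I J L K H M P Q O

Visit F
F → B
B → N
N → C
C → D
D → A
A → E
E → G
G → I
I → J
J → L
E → K
K → H
H → M
E → P
E → Q
Q → O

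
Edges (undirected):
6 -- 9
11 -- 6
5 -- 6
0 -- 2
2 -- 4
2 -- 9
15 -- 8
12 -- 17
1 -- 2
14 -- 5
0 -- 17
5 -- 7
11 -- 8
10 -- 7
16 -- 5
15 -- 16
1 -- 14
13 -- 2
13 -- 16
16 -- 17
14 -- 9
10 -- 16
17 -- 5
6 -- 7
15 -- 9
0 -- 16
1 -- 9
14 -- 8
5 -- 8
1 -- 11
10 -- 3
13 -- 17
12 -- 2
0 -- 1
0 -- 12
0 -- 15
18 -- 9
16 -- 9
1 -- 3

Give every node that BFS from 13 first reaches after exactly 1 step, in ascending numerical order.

2, 16, 17

Level 0: 13
Level 1: 2, 16, 17
Level 2: 0, 1, 4, 5, 9, 10, 12, 15
Level 3: 3, 6, 7, 8, 11, 14, 18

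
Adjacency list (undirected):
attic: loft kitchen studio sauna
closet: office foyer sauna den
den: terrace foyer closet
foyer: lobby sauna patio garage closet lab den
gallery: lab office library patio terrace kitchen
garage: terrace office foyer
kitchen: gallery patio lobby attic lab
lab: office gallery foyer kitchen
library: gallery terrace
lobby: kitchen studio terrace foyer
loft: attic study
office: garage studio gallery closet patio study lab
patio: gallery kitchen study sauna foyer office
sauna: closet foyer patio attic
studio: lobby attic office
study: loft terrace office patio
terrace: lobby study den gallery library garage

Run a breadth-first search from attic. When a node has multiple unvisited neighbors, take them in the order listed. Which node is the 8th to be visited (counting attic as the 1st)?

patio

Visit attic; enqueue loft, kitchen, studio, sauna → queue [loft, kitchen, studio, sauna]
Visit loft; enqueue study → queue [kitchen, studio, sauna, study]
Visit kitchen; enqueue gallery, patio, lobby, lab → queue [studio, sauna, study, gallery, patio, lobby, lab]
Visit studio; enqueue office → queue [sauna, study, gallery, patio, lobby, lab, office]
Visit sauna; enqueue closet, foyer → queue [study, gallery, patio, lobby, lab, office, closet, foyer]
Visit study; enqueue terrace → queue [gallery, patio, lobby, lab, office, closet, foyer, terrace]
Visit gallery; enqueue library → queue [patio, lobby, lab, office, closet, foyer, terrace, library]
Visit patio → queue [lobby, lab, office, closet, foyer, terrace, library]
Visit lobby → queue [lab, office, closet, foyer, terrace, library]
Visit lab → queue [office, closet, foyer, terrace, library]
Visit office; enqueue garage → queue [closet, foyer, terrace, library, garage]
Visit closet; enqueue den → queue [foyer, terrace, library, garage, den]
Visit foyer → queue [terrace, library, garage, den]
Visit terrace → queue [library, garage, den]
Visit library → queue [garage, den]
Visit garage → queue [den]
Visit den → queue []

Visit order: attic, loft, kitchen, studio, sauna, study, gallery, patio, lobby, lab, office, closet, foyer, terrace, library, garage, den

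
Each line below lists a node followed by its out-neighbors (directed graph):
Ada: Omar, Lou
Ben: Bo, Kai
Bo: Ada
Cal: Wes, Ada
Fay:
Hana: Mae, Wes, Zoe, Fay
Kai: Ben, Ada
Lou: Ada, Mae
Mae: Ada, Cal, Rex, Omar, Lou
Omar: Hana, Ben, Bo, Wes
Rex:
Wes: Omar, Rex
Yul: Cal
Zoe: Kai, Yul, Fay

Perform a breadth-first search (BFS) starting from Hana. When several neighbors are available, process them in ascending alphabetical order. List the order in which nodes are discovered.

Visit Hana; enqueue Fay, Mae, Wes, Zoe → queue [Fay, Mae, Wes, Zoe]
Visit Fay → queue [Mae, Wes, Zoe]
Visit Mae; enqueue Ada, Cal, Lou, Omar, Rex → queue [Wes, Zoe, Ada, Cal, Lou, Omar, Rex]
Visit Wes → queue [Zoe, Ada, Cal, Lou, Omar, Rex]
Visit Zoe; enqueue Kai, Yul → queue [Ada, Cal, Lou, Omar, Rex, Kai, Yul]
Visit Ada → queue [Cal, Lou, Omar, Rex, Kai, Yul]
Visit Cal → queue [Lou, Omar, Rex, Kai, Yul]
Visit Lou → queue [Omar, Rex, Kai, Yul]
Visit Omar; enqueue Ben, Bo → queue [Rex, Kai, Yul, Ben, Bo]
Visit Rex → queue [Kai, Yul, Ben, Bo]
Visit Kai → queue [Yul, Ben, Bo]
Visit Yul → queue [Ben, Bo]
Visit Ben → queue [Bo]
Visit Bo → queue []

Hana, Fay, Mae, Wes, Zoe, Ada, Cal, Lou, Omar, Rex, Kai, Yul, Ben, Bo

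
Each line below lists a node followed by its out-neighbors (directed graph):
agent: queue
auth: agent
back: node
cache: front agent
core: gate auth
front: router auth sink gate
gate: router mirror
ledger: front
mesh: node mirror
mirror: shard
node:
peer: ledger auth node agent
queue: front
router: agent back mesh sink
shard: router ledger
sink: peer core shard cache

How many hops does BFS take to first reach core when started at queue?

Level 0: queue
Level 1: front
Level 2: auth, gate, router, sink
Level 3: agent, back, cache, core, mesh, mirror, peer, shard
Level 4: ledger, node
core first appears at level 3.

3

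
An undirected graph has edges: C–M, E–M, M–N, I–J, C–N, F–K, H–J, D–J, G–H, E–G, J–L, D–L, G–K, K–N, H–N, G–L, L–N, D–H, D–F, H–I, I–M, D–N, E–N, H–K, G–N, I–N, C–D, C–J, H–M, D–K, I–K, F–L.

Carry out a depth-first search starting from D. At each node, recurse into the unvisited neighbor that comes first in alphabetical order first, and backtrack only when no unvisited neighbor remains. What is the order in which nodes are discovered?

Visit D
D → C
C → J
J → H
H → G
G → E
E → M
M → I
I → K
K → F
F → L
L → N

D C J H G E M I K F L N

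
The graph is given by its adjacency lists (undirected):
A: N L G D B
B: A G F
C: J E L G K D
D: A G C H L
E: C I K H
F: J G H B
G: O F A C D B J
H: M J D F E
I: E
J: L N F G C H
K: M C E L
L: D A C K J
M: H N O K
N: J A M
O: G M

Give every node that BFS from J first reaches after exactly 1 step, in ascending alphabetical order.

C, F, G, H, L, N

Level 0: J
Level 1: C, F, G, H, L, N
Level 2: A, B, D, E, K, M, O
Level 3: I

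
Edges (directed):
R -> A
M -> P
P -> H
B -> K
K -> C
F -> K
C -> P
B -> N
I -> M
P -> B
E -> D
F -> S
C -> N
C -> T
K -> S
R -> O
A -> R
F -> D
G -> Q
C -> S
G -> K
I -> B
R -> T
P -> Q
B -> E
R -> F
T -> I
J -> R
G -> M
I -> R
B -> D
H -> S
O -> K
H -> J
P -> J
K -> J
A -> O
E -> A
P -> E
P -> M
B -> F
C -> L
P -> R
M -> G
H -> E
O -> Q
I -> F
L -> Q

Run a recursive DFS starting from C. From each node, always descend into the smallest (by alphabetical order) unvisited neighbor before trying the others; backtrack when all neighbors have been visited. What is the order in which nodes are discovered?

Visit C
C → L
L → Q
C → N
C → P
P → B
B → D
B → E
E → A
A → O
O → K
K → J
J → R
R → F
F → S
R → T
T → I
I → M
M → G
P → H

C, L, Q, N, P, B, D, E, A, O, K, J, R, F, S, T, I, M, G, H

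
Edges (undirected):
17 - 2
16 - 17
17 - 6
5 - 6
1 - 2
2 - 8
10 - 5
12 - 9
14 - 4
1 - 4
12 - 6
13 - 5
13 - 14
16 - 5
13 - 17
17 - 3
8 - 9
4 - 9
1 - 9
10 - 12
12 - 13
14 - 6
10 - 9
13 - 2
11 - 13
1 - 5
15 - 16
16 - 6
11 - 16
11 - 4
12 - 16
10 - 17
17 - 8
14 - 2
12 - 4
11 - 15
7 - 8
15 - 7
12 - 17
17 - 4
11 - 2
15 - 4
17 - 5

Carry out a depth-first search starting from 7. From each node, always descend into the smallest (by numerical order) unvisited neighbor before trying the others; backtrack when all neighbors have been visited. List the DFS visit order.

Visit 7
7 → 8
8 → 2
2 → 1
1 → 4
4 → 9
9 → 10
10 → 5
5 → 6
6 → 12
12 → 13
13 → 11
11 → 15
15 → 16
16 → 17
17 → 3
13 → 14

7, 8, 2, 1, 4, 9, 10, 5, 6, 12, 13, 11, 15, 16, 17, 3, 14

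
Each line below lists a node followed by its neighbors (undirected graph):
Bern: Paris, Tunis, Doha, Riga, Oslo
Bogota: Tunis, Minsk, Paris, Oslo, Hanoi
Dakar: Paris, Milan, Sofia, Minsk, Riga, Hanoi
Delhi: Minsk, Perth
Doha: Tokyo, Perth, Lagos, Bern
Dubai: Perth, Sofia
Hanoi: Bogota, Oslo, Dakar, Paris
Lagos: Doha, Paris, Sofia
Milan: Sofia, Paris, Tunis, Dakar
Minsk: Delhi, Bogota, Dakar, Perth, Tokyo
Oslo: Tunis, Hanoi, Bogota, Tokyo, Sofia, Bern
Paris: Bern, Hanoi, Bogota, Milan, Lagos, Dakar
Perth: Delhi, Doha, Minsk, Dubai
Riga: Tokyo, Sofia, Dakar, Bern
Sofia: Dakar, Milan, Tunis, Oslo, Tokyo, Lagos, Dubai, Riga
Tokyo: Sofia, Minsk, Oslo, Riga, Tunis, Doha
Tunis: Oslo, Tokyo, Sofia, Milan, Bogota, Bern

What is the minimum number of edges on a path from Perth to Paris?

3

Level 0: Perth
Level 1: Delhi, Doha, Dubai, Minsk
Level 2: Bern, Bogota, Dakar, Lagos, Sofia, Tokyo
Level 3: Hanoi, Milan, Oslo, Paris, Riga, Tunis
Paris first appears at level 3.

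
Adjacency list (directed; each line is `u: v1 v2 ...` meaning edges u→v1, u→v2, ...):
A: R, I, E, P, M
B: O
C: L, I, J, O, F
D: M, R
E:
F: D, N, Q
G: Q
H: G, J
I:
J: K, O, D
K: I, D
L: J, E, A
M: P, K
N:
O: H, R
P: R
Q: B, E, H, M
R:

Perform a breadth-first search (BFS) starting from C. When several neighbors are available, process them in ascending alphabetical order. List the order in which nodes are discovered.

C -> F -> I -> J -> L -> O -> D -> N -> Q -> K -> A -> E -> H -> R -> M -> B -> P -> G

Visit C; enqueue F, I, J, L, O → queue [F, I, J, L, O]
Visit F; enqueue D, N, Q → queue [I, J, L, O, D, N, Q]
Visit I → queue [J, L, O, D, N, Q]
Visit J; enqueue K → queue [L, O, D, N, Q, K]
Visit L; enqueue A, E → queue [O, D, N, Q, K, A, E]
Visit O; enqueue H, R → queue [D, N, Q, K, A, E, H, R]
Visit D; enqueue M → queue [N, Q, K, A, E, H, R, M]
Visit N → queue [Q, K, A, E, H, R, M]
Visit Q; enqueue B → queue [K, A, E, H, R, M, B]
Visit K → queue [A, E, H, R, M, B]
Visit A; enqueue P → queue [E, H, R, M, B, P]
Visit E → queue [H, R, M, B, P]
Visit H; enqueue G → queue [R, M, B, P, G]
Visit R → queue [M, B, P, G]
Visit M → queue [B, P, G]
Visit B → queue [P, G]
Visit P → queue [G]
Visit G → queue []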